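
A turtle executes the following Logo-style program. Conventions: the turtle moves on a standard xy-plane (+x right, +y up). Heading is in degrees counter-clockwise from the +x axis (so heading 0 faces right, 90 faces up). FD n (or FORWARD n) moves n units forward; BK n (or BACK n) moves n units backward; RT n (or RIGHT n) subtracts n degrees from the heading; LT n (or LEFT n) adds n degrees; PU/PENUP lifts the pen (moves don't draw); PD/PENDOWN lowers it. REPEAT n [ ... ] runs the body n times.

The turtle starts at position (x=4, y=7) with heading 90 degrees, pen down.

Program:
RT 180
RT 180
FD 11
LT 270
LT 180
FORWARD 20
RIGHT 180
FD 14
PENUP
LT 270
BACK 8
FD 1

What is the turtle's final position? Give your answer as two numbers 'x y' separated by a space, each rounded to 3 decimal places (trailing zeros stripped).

Answer: -2 25

Derivation:
Executing turtle program step by step:
Start: pos=(4,7), heading=90, pen down
RT 180: heading 90 -> 270
RT 180: heading 270 -> 90
FD 11: (4,7) -> (4,18) [heading=90, draw]
LT 270: heading 90 -> 0
LT 180: heading 0 -> 180
FD 20: (4,18) -> (-16,18) [heading=180, draw]
RT 180: heading 180 -> 0
FD 14: (-16,18) -> (-2,18) [heading=0, draw]
PU: pen up
LT 270: heading 0 -> 270
BK 8: (-2,18) -> (-2,26) [heading=270, move]
FD 1: (-2,26) -> (-2,25) [heading=270, move]
Final: pos=(-2,25), heading=270, 3 segment(s) drawn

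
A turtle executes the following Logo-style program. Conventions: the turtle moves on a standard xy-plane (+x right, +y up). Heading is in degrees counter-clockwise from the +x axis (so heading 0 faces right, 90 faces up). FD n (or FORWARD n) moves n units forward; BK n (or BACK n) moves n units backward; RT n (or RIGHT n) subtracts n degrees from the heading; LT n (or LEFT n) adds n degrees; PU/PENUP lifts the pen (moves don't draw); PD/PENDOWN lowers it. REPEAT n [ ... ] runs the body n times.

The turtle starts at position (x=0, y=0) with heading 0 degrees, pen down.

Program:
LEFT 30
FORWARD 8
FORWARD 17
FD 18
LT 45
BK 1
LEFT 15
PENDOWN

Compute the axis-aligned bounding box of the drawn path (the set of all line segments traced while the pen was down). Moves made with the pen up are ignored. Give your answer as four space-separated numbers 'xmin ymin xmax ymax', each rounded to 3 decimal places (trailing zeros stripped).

Executing turtle program step by step:
Start: pos=(0,0), heading=0, pen down
LT 30: heading 0 -> 30
FD 8: (0,0) -> (6.928,4) [heading=30, draw]
FD 17: (6.928,4) -> (21.651,12.5) [heading=30, draw]
FD 18: (21.651,12.5) -> (37.239,21.5) [heading=30, draw]
LT 45: heading 30 -> 75
BK 1: (37.239,21.5) -> (36.98,20.534) [heading=75, draw]
LT 15: heading 75 -> 90
PD: pen down
Final: pos=(36.98,20.534), heading=90, 4 segment(s) drawn

Segment endpoints: x in {0, 6.928, 21.651, 36.98, 37.239}, y in {0, 4, 12.5, 20.534, 21.5}
xmin=0, ymin=0, xmax=37.239, ymax=21.5

Answer: 0 0 37.239 21.5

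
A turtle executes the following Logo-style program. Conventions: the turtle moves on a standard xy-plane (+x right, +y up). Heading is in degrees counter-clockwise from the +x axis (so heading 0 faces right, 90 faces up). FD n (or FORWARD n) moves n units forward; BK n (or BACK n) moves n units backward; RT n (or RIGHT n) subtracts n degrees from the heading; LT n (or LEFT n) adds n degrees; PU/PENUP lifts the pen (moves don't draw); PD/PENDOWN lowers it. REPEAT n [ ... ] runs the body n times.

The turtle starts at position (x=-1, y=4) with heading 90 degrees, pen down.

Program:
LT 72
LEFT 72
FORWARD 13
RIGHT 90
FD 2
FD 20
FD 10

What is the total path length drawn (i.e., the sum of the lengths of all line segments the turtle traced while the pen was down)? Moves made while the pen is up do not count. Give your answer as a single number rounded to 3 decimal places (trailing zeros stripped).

Executing turtle program step by step:
Start: pos=(-1,4), heading=90, pen down
LT 72: heading 90 -> 162
LT 72: heading 162 -> 234
FD 13: (-1,4) -> (-8.641,-6.517) [heading=234, draw]
RT 90: heading 234 -> 144
FD 2: (-8.641,-6.517) -> (-10.259,-5.342) [heading=144, draw]
FD 20: (-10.259,-5.342) -> (-26.44,6.414) [heading=144, draw]
FD 10: (-26.44,6.414) -> (-34.53,12.292) [heading=144, draw]
Final: pos=(-34.53,12.292), heading=144, 4 segment(s) drawn

Segment lengths:
  seg 1: (-1,4) -> (-8.641,-6.517), length = 13
  seg 2: (-8.641,-6.517) -> (-10.259,-5.342), length = 2
  seg 3: (-10.259,-5.342) -> (-26.44,6.414), length = 20
  seg 4: (-26.44,6.414) -> (-34.53,12.292), length = 10
Total = 45

Answer: 45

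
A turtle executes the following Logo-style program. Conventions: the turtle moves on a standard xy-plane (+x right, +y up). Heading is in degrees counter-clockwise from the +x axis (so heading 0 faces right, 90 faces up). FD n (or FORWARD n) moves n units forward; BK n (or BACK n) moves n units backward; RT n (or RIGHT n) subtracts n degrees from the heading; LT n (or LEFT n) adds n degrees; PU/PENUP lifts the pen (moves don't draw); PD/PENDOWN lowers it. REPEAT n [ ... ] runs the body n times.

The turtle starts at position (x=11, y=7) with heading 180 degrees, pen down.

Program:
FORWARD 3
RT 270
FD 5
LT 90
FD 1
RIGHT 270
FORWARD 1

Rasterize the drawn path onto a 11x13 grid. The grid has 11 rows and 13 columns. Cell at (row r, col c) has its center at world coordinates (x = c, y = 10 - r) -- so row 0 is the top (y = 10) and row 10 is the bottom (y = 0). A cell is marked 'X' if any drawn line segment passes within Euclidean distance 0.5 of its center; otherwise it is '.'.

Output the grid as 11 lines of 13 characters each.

Answer: .............
.............
.............
........XXXX.
........X....
........X....
........X....
........XX...
........XX...
.............
.............

Derivation:
Segment 0: (11,7) -> (8,7)
Segment 1: (8,7) -> (8,2)
Segment 2: (8,2) -> (9,2)
Segment 3: (9,2) -> (9,3)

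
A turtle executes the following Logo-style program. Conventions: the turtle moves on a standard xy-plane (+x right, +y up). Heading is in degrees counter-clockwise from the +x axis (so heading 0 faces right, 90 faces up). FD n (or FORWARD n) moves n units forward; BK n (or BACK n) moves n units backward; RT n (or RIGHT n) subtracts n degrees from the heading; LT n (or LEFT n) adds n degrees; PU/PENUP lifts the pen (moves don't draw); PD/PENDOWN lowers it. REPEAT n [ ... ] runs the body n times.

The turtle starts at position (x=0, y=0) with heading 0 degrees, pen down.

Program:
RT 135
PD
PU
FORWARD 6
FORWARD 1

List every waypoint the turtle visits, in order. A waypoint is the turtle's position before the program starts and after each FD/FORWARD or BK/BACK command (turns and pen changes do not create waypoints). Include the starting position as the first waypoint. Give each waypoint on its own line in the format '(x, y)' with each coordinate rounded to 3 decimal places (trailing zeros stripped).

Executing turtle program step by step:
Start: pos=(0,0), heading=0, pen down
RT 135: heading 0 -> 225
PD: pen down
PU: pen up
FD 6: (0,0) -> (-4.243,-4.243) [heading=225, move]
FD 1: (-4.243,-4.243) -> (-4.95,-4.95) [heading=225, move]
Final: pos=(-4.95,-4.95), heading=225, 0 segment(s) drawn
Waypoints (3 total):
(0, 0)
(-4.243, -4.243)
(-4.95, -4.95)

Answer: (0, 0)
(-4.243, -4.243)
(-4.95, -4.95)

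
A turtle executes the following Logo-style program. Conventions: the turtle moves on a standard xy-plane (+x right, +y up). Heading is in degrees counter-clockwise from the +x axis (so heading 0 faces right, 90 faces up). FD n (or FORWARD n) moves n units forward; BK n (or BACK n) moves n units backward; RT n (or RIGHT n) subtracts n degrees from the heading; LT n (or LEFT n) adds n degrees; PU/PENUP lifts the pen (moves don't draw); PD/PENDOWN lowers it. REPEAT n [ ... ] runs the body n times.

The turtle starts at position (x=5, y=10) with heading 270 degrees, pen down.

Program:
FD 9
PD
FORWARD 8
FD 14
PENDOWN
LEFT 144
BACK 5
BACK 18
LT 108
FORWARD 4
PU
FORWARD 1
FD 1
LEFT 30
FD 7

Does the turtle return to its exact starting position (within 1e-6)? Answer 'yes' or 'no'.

Answer: no

Derivation:
Executing turtle program step by step:
Start: pos=(5,10), heading=270, pen down
FD 9: (5,10) -> (5,1) [heading=270, draw]
PD: pen down
FD 8: (5,1) -> (5,-7) [heading=270, draw]
FD 14: (5,-7) -> (5,-21) [heading=270, draw]
PD: pen down
LT 144: heading 270 -> 54
BK 5: (5,-21) -> (2.061,-25.045) [heading=54, draw]
BK 18: (2.061,-25.045) -> (-8.519,-39.607) [heading=54, draw]
LT 108: heading 54 -> 162
FD 4: (-8.519,-39.607) -> (-12.323,-38.371) [heading=162, draw]
PU: pen up
FD 1: (-12.323,-38.371) -> (-13.274,-38.062) [heading=162, move]
FD 1: (-13.274,-38.062) -> (-14.225,-37.753) [heading=162, move]
LT 30: heading 162 -> 192
FD 7: (-14.225,-37.753) -> (-21.072,-39.209) [heading=192, move]
Final: pos=(-21.072,-39.209), heading=192, 6 segment(s) drawn

Start position: (5, 10)
Final position: (-21.072, -39.209)
Distance = 55.689; >= 1e-6 -> NOT closed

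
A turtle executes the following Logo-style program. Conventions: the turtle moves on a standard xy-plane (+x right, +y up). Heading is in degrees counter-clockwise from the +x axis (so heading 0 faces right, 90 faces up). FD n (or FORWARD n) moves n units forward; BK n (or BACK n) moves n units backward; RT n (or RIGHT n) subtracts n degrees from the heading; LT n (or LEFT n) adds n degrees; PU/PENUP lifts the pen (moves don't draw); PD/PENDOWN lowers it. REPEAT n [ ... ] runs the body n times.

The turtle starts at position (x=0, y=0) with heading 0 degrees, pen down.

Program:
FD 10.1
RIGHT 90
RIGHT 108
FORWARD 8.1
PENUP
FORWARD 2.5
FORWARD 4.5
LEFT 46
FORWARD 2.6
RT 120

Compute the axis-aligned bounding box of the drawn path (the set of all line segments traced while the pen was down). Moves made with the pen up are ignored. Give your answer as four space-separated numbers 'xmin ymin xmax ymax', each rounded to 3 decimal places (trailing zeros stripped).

Answer: 0 0 10.1 2.503

Derivation:
Executing turtle program step by step:
Start: pos=(0,0), heading=0, pen down
FD 10.1: (0,0) -> (10.1,0) [heading=0, draw]
RT 90: heading 0 -> 270
RT 108: heading 270 -> 162
FD 8.1: (10.1,0) -> (2.396,2.503) [heading=162, draw]
PU: pen up
FD 2.5: (2.396,2.503) -> (0.019,3.276) [heading=162, move]
FD 4.5: (0.019,3.276) -> (-4.261,4.666) [heading=162, move]
LT 46: heading 162 -> 208
FD 2.6: (-4.261,4.666) -> (-6.557,3.446) [heading=208, move]
RT 120: heading 208 -> 88
Final: pos=(-6.557,3.446), heading=88, 2 segment(s) drawn

Segment endpoints: x in {0, 2.396, 10.1}, y in {0, 2.503}
xmin=0, ymin=0, xmax=10.1, ymax=2.503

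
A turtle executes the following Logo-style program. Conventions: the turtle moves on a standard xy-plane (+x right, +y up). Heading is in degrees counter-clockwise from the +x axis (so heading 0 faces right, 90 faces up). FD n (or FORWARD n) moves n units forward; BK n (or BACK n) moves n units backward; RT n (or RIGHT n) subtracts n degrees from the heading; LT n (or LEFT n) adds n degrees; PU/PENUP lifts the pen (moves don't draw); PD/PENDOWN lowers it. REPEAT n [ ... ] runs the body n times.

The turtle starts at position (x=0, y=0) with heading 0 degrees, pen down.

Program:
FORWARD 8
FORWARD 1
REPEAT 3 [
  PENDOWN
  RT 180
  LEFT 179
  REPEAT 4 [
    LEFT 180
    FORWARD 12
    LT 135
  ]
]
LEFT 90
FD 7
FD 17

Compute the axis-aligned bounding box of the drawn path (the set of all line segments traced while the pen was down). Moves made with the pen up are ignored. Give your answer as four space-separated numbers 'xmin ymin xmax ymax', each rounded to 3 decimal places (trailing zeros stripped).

Executing turtle program step by step:
Start: pos=(0,0), heading=0, pen down
FD 8: (0,0) -> (8,0) [heading=0, draw]
FD 1: (8,0) -> (9,0) [heading=0, draw]
REPEAT 3 [
  -- iteration 1/3 --
  PD: pen down
  RT 180: heading 0 -> 180
  LT 179: heading 180 -> 359
  REPEAT 4 [
    -- iteration 1/4 --
    LT 180: heading 359 -> 179
    FD 12: (9,0) -> (-2.998,0.209) [heading=179, draw]
    LT 135: heading 179 -> 314
    -- iteration 2/4 --
    LT 180: heading 314 -> 134
    FD 12: (-2.998,0.209) -> (-11.334,8.842) [heading=134, draw]
    LT 135: heading 134 -> 269
    -- iteration 3/4 --
    LT 180: heading 269 -> 89
    FD 12: (-11.334,8.842) -> (-11.125,20.84) [heading=89, draw]
    LT 135: heading 89 -> 224
    -- iteration 4/4 --
    LT 180: heading 224 -> 44
    FD 12: (-11.125,20.84) -> (-2.493,29.176) [heading=44, draw]
    LT 135: heading 44 -> 179
  ]
  -- iteration 2/3 --
  PD: pen down
  RT 180: heading 179 -> 359
  LT 179: heading 359 -> 178
  REPEAT 4 [
    -- iteration 1/4 --
    LT 180: heading 178 -> 358
    FD 12: (-2.493,29.176) -> (9.5,28.757) [heading=358, draw]
    LT 135: heading 358 -> 133
    -- iteration 2/4 --
    LT 180: heading 133 -> 313
    FD 12: (9.5,28.757) -> (17.684,19.981) [heading=313, draw]
    LT 135: heading 313 -> 88
    -- iteration 3/4 --
    LT 180: heading 88 -> 268
    FD 12: (17.684,19.981) -> (17.265,7.988) [heading=268, draw]
    LT 135: heading 268 -> 43
    -- iteration 4/4 --
    LT 180: heading 43 -> 223
    FD 12: (17.265,7.988) -> (8.489,-0.196) [heading=223, draw]
    LT 135: heading 223 -> 358
  ]
  -- iteration 3/3 --
  PD: pen down
  RT 180: heading 358 -> 178
  LT 179: heading 178 -> 357
  REPEAT 4 [
    -- iteration 1/4 --
    LT 180: heading 357 -> 177
    FD 12: (8.489,-0.196) -> (-3.494,0.432) [heading=177, draw]
    LT 135: heading 177 -> 312
    -- iteration 2/4 --
    LT 180: heading 312 -> 132
    FD 12: (-3.494,0.432) -> (-11.524,9.35) [heading=132, draw]
    LT 135: heading 132 -> 267
    -- iteration 3/4 --
    LT 180: heading 267 -> 87
    FD 12: (-11.524,9.35) -> (-10.896,21.333) [heading=87, draw]
    LT 135: heading 87 -> 222
    -- iteration 4/4 --
    LT 180: heading 222 -> 42
    FD 12: (-10.896,21.333) -> (-1.978,29.363) [heading=42, draw]
    LT 135: heading 42 -> 177
  ]
]
LT 90: heading 177 -> 267
FD 7: (-1.978,29.363) -> (-2.345,22.372) [heading=267, draw]
FD 17: (-2.345,22.372) -> (-3.234,5.396) [heading=267, draw]
Final: pos=(-3.234,5.396), heading=267, 16 segment(s) drawn

Segment endpoints: x in {-11.524, -11.334, -11.125, -10.896, -3.494, -3.234, -2.998, -2.493, -2.345, -1.978, 0, 8, 8.489, 9, 9.5, 17.265, 17.684}, y in {-0.196, 0, 0.209, 0.432, 5.396, 7.988, 8.842, 9.35, 19.981, 20.84, 21.333, 22.372, 28.757, 29.176, 29.363}
xmin=-11.524, ymin=-0.196, xmax=17.684, ymax=29.363

Answer: -11.524 -0.196 17.684 29.363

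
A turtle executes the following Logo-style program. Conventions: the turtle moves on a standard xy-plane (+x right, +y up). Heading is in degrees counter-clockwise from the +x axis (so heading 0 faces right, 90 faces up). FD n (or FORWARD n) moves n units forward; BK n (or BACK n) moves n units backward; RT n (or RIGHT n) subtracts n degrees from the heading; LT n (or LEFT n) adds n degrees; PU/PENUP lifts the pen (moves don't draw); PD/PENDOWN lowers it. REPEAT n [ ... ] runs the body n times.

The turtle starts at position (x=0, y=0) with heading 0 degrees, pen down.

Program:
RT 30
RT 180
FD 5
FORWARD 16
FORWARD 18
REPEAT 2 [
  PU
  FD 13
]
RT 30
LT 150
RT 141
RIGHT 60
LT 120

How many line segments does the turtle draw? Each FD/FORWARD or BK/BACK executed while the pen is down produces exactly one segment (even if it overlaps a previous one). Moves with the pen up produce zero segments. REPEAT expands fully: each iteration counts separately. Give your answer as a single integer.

Executing turtle program step by step:
Start: pos=(0,0), heading=0, pen down
RT 30: heading 0 -> 330
RT 180: heading 330 -> 150
FD 5: (0,0) -> (-4.33,2.5) [heading=150, draw]
FD 16: (-4.33,2.5) -> (-18.187,10.5) [heading=150, draw]
FD 18: (-18.187,10.5) -> (-33.775,19.5) [heading=150, draw]
REPEAT 2 [
  -- iteration 1/2 --
  PU: pen up
  FD 13: (-33.775,19.5) -> (-45.033,26) [heading=150, move]
  -- iteration 2/2 --
  PU: pen up
  FD 13: (-45.033,26) -> (-56.292,32.5) [heading=150, move]
]
RT 30: heading 150 -> 120
LT 150: heading 120 -> 270
RT 141: heading 270 -> 129
RT 60: heading 129 -> 69
LT 120: heading 69 -> 189
Final: pos=(-56.292,32.5), heading=189, 3 segment(s) drawn
Segments drawn: 3

Answer: 3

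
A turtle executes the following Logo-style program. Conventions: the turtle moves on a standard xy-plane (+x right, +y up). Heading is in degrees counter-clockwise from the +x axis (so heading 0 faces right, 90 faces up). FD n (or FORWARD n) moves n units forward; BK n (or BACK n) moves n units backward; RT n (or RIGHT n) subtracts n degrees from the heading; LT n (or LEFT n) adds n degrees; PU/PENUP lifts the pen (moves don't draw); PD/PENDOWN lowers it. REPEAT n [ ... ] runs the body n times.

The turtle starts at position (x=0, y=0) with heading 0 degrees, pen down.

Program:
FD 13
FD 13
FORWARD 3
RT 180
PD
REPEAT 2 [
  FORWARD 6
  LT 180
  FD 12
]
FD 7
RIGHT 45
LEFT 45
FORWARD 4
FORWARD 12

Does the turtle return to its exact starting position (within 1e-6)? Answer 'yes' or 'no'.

Executing turtle program step by step:
Start: pos=(0,0), heading=0, pen down
FD 13: (0,0) -> (13,0) [heading=0, draw]
FD 13: (13,0) -> (26,0) [heading=0, draw]
FD 3: (26,0) -> (29,0) [heading=0, draw]
RT 180: heading 0 -> 180
PD: pen down
REPEAT 2 [
  -- iteration 1/2 --
  FD 6: (29,0) -> (23,0) [heading=180, draw]
  LT 180: heading 180 -> 0
  FD 12: (23,0) -> (35,0) [heading=0, draw]
  -- iteration 2/2 --
  FD 6: (35,0) -> (41,0) [heading=0, draw]
  LT 180: heading 0 -> 180
  FD 12: (41,0) -> (29,0) [heading=180, draw]
]
FD 7: (29,0) -> (22,0) [heading=180, draw]
RT 45: heading 180 -> 135
LT 45: heading 135 -> 180
FD 4: (22,0) -> (18,0) [heading=180, draw]
FD 12: (18,0) -> (6,0) [heading=180, draw]
Final: pos=(6,0), heading=180, 10 segment(s) drawn

Start position: (0, 0)
Final position: (6, 0)
Distance = 6; >= 1e-6 -> NOT closed

Answer: no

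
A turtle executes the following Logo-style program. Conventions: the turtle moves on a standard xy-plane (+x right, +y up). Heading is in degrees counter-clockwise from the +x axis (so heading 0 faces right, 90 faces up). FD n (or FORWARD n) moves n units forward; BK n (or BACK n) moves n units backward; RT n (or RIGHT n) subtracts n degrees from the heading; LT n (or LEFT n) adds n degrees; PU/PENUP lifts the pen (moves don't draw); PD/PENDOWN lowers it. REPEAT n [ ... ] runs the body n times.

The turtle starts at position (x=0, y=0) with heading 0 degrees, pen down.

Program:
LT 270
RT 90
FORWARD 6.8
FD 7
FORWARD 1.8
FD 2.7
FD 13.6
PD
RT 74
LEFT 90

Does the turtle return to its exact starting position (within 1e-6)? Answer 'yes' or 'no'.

Answer: no

Derivation:
Executing turtle program step by step:
Start: pos=(0,0), heading=0, pen down
LT 270: heading 0 -> 270
RT 90: heading 270 -> 180
FD 6.8: (0,0) -> (-6.8,0) [heading=180, draw]
FD 7: (-6.8,0) -> (-13.8,0) [heading=180, draw]
FD 1.8: (-13.8,0) -> (-15.6,0) [heading=180, draw]
FD 2.7: (-15.6,0) -> (-18.3,0) [heading=180, draw]
FD 13.6: (-18.3,0) -> (-31.9,0) [heading=180, draw]
PD: pen down
RT 74: heading 180 -> 106
LT 90: heading 106 -> 196
Final: pos=(-31.9,0), heading=196, 5 segment(s) drawn

Start position: (0, 0)
Final position: (-31.9, 0)
Distance = 31.9; >= 1e-6 -> NOT closed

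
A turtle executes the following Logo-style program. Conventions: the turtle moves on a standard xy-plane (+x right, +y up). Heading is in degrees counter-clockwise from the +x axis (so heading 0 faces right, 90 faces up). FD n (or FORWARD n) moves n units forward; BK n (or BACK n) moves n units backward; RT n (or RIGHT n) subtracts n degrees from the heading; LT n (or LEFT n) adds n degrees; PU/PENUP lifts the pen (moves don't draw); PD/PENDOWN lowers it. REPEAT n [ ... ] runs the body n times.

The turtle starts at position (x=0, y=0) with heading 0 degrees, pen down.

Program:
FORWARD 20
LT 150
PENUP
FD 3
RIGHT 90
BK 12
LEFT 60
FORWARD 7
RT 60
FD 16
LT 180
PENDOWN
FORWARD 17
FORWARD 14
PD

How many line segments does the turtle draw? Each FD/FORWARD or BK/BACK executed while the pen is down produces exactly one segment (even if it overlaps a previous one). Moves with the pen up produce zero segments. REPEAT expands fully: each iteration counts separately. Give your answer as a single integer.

Answer: 3

Derivation:
Executing turtle program step by step:
Start: pos=(0,0), heading=0, pen down
FD 20: (0,0) -> (20,0) [heading=0, draw]
LT 150: heading 0 -> 150
PU: pen up
FD 3: (20,0) -> (17.402,1.5) [heading=150, move]
RT 90: heading 150 -> 60
BK 12: (17.402,1.5) -> (11.402,-8.892) [heading=60, move]
LT 60: heading 60 -> 120
FD 7: (11.402,-8.892) -> (7.902,-2.83) [heading=120, move]
RT 60: heading 120 -> 60
FD 16: (7.902,-2.83) -> (15.902,11.026) [heading=60, move]
LT 180: heading 60 -> 240
PD: pen down
FD 17: (15.902,11.026) -> (7.402,-3.696) [heading=240, draw]
FD 14: (7.402,-3.696) -> (0.402,-15.821) [heading=240, draw]
PD: pen down
Final: pos=(0.402,-15.821), heading=240, 3 segment(s) drawn
Segments drawn: 3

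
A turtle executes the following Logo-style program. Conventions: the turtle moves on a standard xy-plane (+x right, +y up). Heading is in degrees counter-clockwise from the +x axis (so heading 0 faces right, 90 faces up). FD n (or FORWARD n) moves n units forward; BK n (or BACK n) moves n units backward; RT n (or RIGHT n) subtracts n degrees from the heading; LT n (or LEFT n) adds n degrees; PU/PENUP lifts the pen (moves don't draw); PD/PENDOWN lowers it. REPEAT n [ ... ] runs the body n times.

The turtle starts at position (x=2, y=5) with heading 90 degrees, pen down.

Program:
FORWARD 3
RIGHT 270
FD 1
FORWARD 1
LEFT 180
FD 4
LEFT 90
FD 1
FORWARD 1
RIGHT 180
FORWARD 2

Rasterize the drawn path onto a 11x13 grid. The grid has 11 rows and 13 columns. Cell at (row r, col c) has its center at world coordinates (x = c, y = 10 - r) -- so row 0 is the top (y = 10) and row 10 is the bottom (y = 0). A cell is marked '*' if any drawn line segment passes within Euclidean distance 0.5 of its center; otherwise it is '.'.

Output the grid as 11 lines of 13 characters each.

Segment 0: (2,5) -> (2,8)
Segment 1: (2,8) -> (1,8)
Segment 2: (1,8) -> (0,8)
Segment 3: (0,8) -> (4,8)
Segment 4: (4,8) -> (4,9)
Segment 5: (4,9) -> (4,10)
Segment 6: (4,10) -> (4,8)

Answer: ....*........
....*........
*****........
..*..........
..*..........
..*..........
.............
.............
.............
.............
.............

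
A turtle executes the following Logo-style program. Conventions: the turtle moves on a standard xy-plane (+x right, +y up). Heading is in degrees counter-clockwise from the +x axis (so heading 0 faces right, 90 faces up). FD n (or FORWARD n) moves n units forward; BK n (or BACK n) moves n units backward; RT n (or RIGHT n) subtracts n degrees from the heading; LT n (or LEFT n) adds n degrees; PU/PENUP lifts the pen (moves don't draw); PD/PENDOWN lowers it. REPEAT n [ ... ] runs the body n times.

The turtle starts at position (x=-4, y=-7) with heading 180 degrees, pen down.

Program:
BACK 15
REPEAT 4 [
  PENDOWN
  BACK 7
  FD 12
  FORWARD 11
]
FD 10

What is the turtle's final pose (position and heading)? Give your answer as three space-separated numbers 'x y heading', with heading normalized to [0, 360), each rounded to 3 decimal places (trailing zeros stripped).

Executing turtle program step by step:
Start: pos=(-4,-7), heading=180, pen down
BK 15: (-4,-7) -> (11,-7) [heading=180, draw]
REPEAT 4 [
  -- iteration 1/4 --
  PD: pen down
  BK 7: (11,-7) -> (18,-7) [heading=180, draw]
  FD 12: (18,-7) -> (6,-7) [heading=180, draw]
  FD 11: (6,-7) -> (-5,-7) [heading=180, draw]
  -- iteration 2/4 --
  PD: pen down
  BK 7: (-5,-7) -> (2,-7) [heading=180, draw]
  FD 12: (2,-7) -> (-10,-7) [heading=180, draw]
  FD 11: (-10,-7) -> (-21,-7) [heading=180, draw]
  -- iteration 3/4 --
  PD: pen down
  BK 7: (-21,-7) -> (-14,-7) [heading=180, draw]
  FD 12: (-14,-7) -> (-26,-7) [heading=180, draw]
  FD 11: (-26,-7) -> (-37,-7) [heading=180, draw]
  -- iteration 4/4 --
  PD: pen down
  BK 7: (-37,-7) -> (-30,-7) [heading=180, draw]
  FD 12: (-30,-7) -> (-42,-7) [heading=180, draw]
  FD 11: (-42,-7) -> (-53,-7) [heading=180, draw]
]
FD 10: (-53,-7) -> (-63,-7) [heading=180, draw]
Final: pos=(-63,-7), heading=180, 14 segment(s) drawn

Answer: -63 -7 180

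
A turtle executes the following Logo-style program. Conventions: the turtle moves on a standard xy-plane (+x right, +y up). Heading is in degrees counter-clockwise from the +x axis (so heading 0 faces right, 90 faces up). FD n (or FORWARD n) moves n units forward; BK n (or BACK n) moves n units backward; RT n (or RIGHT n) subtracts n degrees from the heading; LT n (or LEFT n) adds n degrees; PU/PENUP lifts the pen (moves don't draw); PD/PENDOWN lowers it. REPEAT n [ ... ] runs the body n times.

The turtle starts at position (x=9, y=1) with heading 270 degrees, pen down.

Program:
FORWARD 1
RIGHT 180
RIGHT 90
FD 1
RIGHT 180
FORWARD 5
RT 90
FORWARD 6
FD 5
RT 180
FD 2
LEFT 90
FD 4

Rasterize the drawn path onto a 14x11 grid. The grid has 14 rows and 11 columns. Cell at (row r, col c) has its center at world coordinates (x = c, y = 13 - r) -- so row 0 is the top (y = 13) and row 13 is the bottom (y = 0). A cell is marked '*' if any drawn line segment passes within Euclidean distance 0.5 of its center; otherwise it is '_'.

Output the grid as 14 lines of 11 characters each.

Answer: ___________
___________
_____*_____
_____*_____
_____*****_
_____*_____
_____*_____
_____*_____
_____*_____
_____*_____
_____*_____
_____*_____
_____*___*_
_____******

Derivation:
Segment 0: (9,1) -> (9,0)
Segment 1: (9,0) -> (10,0)
Segment 2: (10,0) -> (5,-0)
Segment 3: (5,-0) -> (5,6)
Segment 4: (5,6) -> (5,11)
Segment 5: (5,11) -> (5,9)
Segment 6: (5,9) -> (9,9)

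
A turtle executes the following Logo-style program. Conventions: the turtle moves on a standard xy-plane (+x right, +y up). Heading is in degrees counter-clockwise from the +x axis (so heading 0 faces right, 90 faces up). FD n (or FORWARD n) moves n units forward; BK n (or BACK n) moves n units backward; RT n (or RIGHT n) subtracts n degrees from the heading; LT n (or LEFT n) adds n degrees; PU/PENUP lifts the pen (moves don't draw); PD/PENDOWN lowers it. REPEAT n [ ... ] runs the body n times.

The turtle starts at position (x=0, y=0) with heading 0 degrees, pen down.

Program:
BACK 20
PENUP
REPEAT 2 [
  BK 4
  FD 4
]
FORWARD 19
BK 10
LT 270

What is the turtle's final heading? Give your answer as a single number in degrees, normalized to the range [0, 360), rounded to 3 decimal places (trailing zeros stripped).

Answer: 270

Derivation:
Executing turtle program step by step:
Start: pos=(0,0), heading=0, pen down
BK 20: (0,0) -> (-20,0) [heading=0, draw]
PU: pen up
REPEAT 2 [
  -- iteration 1/2 --
  BK 4: (-20,0) -> (-24,0) [heading=0, move]
  FD 4: (-24,0) -> (-20,0) [heading=0, move]
  -- iteration 2/2 --
  BK 4: (-20,0) -> (-24,0) [heading=0, move]
  FD 4: (-24,0) -> (-20,0) [heading=0, move]
]
FD 19: (-20,0) -> (-1,0) [heading=0, move]
BK 10: (-1,0) -> (-11,0) [heading=0, move]
LT 270: heading 0 -> 270
Final: pos=(-11,0), heading=270, 1 segment(s) drawn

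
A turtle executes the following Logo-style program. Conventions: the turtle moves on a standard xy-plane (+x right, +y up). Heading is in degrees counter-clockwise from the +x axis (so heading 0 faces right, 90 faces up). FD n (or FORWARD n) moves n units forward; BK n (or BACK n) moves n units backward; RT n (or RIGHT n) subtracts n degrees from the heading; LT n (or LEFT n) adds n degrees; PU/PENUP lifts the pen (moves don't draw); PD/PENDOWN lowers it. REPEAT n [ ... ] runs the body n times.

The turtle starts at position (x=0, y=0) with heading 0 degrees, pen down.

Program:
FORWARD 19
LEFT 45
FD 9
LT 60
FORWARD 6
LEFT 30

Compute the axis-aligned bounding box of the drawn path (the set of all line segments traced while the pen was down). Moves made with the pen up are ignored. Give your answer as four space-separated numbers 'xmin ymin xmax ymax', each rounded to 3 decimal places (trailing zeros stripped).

Answer: 0 0 25.364 12.16

Derivation:
Executing turtle program step by step:
Start: pos=(0,0), heading=0, pen down
FD 19: (0,0) -> (19,0) [heading=0, draw]
LT 45: heading 0 -> 45
FD 9: (19,0) -> (25.364,6.364) [heading=45, draw]
LT 60: heading 45 -> 105
FD 6: (25.364,6.364) -> (23.811,12.16) [heading=105, draw]
LT 30: heading 105 -> 135
Final: pos=(23.811,12.16), heading=135, 3 segment(s) drawn

Segment endpoints: x in {0, 19, 23.811, 25.364}, y in {0, 6.364, 12.16}
xmin=0, ymin=0, xmax=25.364, ymax=12.16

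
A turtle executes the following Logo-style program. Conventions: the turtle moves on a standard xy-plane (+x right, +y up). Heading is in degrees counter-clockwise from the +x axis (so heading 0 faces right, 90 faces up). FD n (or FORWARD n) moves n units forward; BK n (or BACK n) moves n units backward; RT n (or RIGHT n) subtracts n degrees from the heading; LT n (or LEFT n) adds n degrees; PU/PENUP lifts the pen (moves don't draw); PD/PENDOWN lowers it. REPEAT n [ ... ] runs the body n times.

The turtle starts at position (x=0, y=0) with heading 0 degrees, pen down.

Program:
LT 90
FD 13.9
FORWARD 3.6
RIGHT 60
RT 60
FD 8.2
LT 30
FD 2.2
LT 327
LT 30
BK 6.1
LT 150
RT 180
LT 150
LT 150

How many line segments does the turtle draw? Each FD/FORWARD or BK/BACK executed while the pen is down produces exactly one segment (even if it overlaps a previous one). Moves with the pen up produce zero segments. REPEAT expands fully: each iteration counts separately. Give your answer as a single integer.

Executing turtle program step by step:
Start: pos=(0,0), heading=0, pen down
LT 90: heading 0 -> 90
FD 13.9: (0,0) -> (0,13.9) [heading=90, draw]
FD 3.6: (0,13.9) -> (0,17.5) [heading=90, draw]
RT 60: heading 90 -> 30
RT 60: heading 30 -> 330
FD 8.2: (0,17.5) -> (7.101,13.4) [heading=330, draw]
LT 30: heading 330 -> 0
FD 2.2: (7.101,13.4) -> (9.301,13.4) [heading=0, draw]
LT 327: heading 0 -> 327
LT 30: heading 327 -> 357
BK 6.1: (9.301,13.4) -> (3.21,13.719) [heading=357, draw]
LT 150: heading 357 -> 147
RT 180: heading 147 -> 327
LT 150: heading 327 -> 117
LT 150: heading 117 -> 267
Final: pos=(3.21,13.719), heading=267, 5 segment(s) drawn
Segments drawn: 5

Answer: 5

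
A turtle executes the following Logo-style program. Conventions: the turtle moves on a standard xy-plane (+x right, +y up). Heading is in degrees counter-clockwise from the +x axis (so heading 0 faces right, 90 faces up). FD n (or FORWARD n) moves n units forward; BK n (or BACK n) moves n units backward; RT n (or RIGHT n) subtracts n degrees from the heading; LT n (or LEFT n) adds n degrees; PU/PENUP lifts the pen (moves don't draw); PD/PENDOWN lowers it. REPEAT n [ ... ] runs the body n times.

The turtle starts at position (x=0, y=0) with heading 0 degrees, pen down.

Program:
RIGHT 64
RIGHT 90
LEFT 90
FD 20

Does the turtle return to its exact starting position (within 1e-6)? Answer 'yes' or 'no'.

Answer: no

Derivation:
Executing turtle program step by step:
Start: pos=(0,0), heading=0, pen down
RT 64: heading 0 -> 296
RT 90: heading 296 -> 206
LT 90: heading 206 -> 296
FD 20: (0,0) -> (8.767,-17.976) [heading=296, draw]
Final: pos=(8.767,-17.976), heading=296, 1 segment(s) drawn

Start position: (0, 0)
Final position: (8.767, -17.976)
Distance = 20; >= 1e-6 -> NOT closed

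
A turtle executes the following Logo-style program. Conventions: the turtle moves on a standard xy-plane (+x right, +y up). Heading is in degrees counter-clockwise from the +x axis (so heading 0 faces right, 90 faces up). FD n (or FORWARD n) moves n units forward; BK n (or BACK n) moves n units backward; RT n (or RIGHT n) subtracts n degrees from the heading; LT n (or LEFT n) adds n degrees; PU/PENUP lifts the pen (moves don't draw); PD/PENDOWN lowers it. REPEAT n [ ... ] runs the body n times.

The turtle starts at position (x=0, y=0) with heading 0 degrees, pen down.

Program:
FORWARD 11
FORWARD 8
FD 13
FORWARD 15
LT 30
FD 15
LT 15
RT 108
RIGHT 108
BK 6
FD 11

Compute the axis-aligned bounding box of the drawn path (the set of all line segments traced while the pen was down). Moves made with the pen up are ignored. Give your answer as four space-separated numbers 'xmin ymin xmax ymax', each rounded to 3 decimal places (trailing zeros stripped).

Executing turtle program step by step:
Start: pos=(0,0), heading=0, pen down
FD 11: (0,0) -> (11,0) [heading=0, draw]
FD 8: (11,0) -> (19,0) [heading=0, draw]
FD 13: (19,0) -> (32,0) [heading=0, draw]
FD 15: (32,0) -> (47,0) [heading=0, draw]
LT 30: heading 0 -> 30
FD 15: (47,0) -> (59.99,7.5) [heading=30, draw]
LT 15: heading 30 -> 45
RT 108: heading 45 -> 297
RT 108: heading 297 -> 189
BK 6: (59.99,7.5) -> (65.917,8.439) [heading=189, draw]
FD 11: (65.917,8.439) -> (55.052,6.718) [heading=189, draw]
Final: pos=(55.052,6.718), heading=189, 7 segment(s) drawn

Segment endpoints: x in {0, 11, 19, 32, 47, 55.052, 59.99, 65.917}, y in {0, 6.718, 7.5, 8.439}
xmin=0, ymin=0, xmax=65.917, ymax=8.439

Answer: 0 0 65.917 8.439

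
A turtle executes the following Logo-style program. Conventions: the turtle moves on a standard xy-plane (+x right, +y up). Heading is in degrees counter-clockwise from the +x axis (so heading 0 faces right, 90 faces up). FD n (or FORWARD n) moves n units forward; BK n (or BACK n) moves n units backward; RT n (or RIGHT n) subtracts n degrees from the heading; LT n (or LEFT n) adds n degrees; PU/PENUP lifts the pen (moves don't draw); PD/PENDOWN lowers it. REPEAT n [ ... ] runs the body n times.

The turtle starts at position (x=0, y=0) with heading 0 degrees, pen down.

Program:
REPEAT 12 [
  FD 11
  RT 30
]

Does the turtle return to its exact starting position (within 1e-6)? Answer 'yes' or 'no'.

Answer: yes

Derivation:
Executing turtle program step by step:
Start: pos=(0,0), heading=0, pen down
REPEAT 12 [
  -- iteration 1/12 --
  FD 11: (0,0) -> (11,0) [heading=0, draw]
  RT 30: heading 0 -> 330
  -- iteration 2/12 --
  FD 11: (11,0) -> (20.526,-5.5) [heading=330, draw]
  RT 30: heading 330 -> 300
  -- iteration 3/12 --
  FD 11: (20.526,-5.5) -> (26.026,-15.026) [heading=300, draw]
  RT 30: heading 300 -> 270
  -- iteration 4/12 --
  FD 11: (26.026,-15.026) -> (26.026,-26.026) [heading=270, draw]
  RT 30: heading 270 -> 240
  -- iteration 5/12 --
  FD 11: (26.026,-26.026) -> (20.526,-35.553) [heading=240, draw]
  RT 30: heading 240 -> 210
  -- iteration 6/12 --
  FD 11: (20.526,-35.553) -> (11,-41.053) [heading=210, draw]
  RT 30: heading 210 -> 180
  -- iteration 7/12 --
  FD 11: (11,-41.053) -> (0,-41.053) [heading=180, draw]
  RT 30: heading 180 -> 150
  -- iteration 8/12 --
  FD 11: (0,-41.053) -> (-9.526,-35.553) [heading=150, draw]
  RT 30: heading 150 -> 120
  -- iteration 9/12 --
  FD 11: (-9.526,-35.553) -> (-15.026,-26.026) [heading=120, draw]
  RT 30: heading 120 -> 90
  -- iteration 10/12 --
  FD 11: (-15.026,-26.026) -> (-15.026,-15.026) [heading=90, draw]
  RT 30: heading 90 -> 60
  -- iteration 11/12 --
  FD 11: (-15.026,-15.026) -> (-9.526,-5.5) [heading=60, draw]
  RT 30: heading 60 -> 30
  -- iteration 12/12 --
  FD 11: (-9.526,-5.5) -> (0,0) [heading=30, draw]
  RT 30: heading 30 -> 0
]
Final: pos=(0,0), heading=0, 12 segment(s) drawn

Start position: (0, 0)
Final position: (0, 0)
Distance = 0; < 1e-6 -> CLOSED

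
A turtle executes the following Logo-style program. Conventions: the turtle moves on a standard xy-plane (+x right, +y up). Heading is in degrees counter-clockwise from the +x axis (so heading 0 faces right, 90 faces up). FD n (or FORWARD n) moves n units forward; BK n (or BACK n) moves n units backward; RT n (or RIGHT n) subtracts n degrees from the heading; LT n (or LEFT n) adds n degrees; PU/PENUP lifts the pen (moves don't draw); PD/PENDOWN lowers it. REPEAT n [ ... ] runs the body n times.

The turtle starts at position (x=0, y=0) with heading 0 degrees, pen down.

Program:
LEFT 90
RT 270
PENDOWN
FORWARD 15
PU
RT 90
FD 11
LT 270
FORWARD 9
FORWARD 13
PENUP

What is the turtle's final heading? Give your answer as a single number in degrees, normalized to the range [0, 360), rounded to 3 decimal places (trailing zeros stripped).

Answer: 0

Derivation:
Executing turtle program step by step:
Start: pos=(0,0), heading=0, pen down
LT 90: heading 0 -> 90
RT 270: heading 90 -> 180
PD: pen down
FD 15: (0,0) -> (-15,0) [heading=180, draw]
PU: pen up
RT 90: heading 180 -> 90
FD 11: (-15,0) -> (-15,11) [heading=90, move]
LT 270: heading 90 -> 0
FD 9: (-15,11) -> (-6,11) [heading=0, move]
FD 13: (-6,11) -> (7,11) [heading=0, move]
PU: pen up
Final: pos=(7,11), heading=0, 1 segment(s) drawn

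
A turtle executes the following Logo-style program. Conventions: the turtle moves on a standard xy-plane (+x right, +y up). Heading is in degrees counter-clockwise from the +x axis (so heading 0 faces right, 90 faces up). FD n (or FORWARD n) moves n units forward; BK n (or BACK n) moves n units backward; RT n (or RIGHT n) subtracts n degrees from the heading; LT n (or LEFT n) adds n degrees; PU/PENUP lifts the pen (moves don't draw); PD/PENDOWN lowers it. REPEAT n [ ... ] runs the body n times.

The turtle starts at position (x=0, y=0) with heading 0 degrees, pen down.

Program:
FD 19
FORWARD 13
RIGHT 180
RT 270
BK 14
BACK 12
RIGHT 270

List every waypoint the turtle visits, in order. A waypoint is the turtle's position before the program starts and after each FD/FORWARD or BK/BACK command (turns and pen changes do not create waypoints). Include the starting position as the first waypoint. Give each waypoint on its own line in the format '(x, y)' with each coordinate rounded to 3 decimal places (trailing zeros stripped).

Answer: (0, 0)
(19, 0)
(32, 0)
(32, 14)
(32, 26)

Derivation:
Executing turtle program step by step:
Start: pos=(0,0), heading=0, pen down
FD 19: (0,0) -> (19,0) [heading=0, draw]
FD 13: (19,0) -> (32,0) [heading=0, draw]
RT 180: heading 0 -> 180
RT 270: heading 180 -> 270
BK 14: (32,0) -> (32,14) [heading=270, draw]
BK 12: (32,14) -> (32,26) [heading=270, draw]
RT 270: heading 270 -> 0
Final: pos=(32,26), heading=0, 4 segment(s) drawn
Waypoints (5 total):
(0, 0)
(19, 0)
(32, 0)
(32, 14)
(32, 26)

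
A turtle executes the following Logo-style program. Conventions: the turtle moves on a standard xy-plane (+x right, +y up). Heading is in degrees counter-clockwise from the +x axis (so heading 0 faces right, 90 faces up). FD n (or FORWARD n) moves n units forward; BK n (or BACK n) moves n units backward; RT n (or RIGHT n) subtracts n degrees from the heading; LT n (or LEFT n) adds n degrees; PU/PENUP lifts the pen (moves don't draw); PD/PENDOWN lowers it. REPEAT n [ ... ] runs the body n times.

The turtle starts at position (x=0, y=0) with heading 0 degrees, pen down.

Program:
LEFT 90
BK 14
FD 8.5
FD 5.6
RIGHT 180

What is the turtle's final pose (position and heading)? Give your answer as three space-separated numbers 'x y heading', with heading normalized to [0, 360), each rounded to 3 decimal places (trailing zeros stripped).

Executing turtle program step by step:
Start: pos=(0,0), heading=0, pen down
LT 90: heading 0 -> 90
BK 14: (0,0) -> (0,-14) [heading=90, draw]
FD 8.5: (0,-14) -> (0,-5.5) [heading=90, draw]
FD 5.6: (0,-5.5) -> (0,0.1) [heading=90, draw]
RT 180: heading 90 -> 270
Final: pos=(0,0.1), heading=270, 3 segment(s) drawn

Answer: 0 0.1 270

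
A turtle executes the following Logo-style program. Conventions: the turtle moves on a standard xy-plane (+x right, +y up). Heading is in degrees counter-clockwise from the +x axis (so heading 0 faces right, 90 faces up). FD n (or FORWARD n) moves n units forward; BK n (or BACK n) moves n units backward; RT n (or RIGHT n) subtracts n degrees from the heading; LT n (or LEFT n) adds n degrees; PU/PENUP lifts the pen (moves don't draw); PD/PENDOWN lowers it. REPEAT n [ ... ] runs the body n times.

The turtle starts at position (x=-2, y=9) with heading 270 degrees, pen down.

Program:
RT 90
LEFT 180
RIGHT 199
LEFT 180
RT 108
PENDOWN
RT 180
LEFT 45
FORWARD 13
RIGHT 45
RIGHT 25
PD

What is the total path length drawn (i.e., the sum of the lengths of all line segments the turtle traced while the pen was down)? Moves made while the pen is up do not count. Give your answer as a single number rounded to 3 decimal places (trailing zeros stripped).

Answer: 13

Derivation:
Executing turtle program step by step:
Start: pos=(-2,9), heading=270, pen down
RT 90: heading 270 -> 180
LT 180: heading 180 -> 0
RT 199: heading 0 -> 161
LT 180: heading 161 -> 341
RT 108: heading 341 -> 233
PD: pen down
RT 180: heading 233 -> 53
LT 45: heading 53 -> 98
FD 13: (-2,9) -> (-3.809,21.873) [heading=98, draw]
RT 45: heading 98 -> 53
RT 25: heading 53 -> 28
PD: pen down
Final: pos=(-3.809,21.873), heading=28, 1 segment(s) drawn

Segment lengths:
  seg 1: (-2,9) -> (-3.809,21.873), length = 13
Total = 13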